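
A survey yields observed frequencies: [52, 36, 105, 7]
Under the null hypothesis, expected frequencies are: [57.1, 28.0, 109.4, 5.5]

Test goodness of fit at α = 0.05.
Chi-square goodness of fit test:
H₀: observed counts match expected distribution
H₁: observed counts differ from expected distribution
df = k - 1 = 3
χ² = Σ(O - E)²/E
   = (52 - 57.1)²/57.1 + (36 - 28.0)²/28.0 + (105 - 109.4)²/109.4 + (7 - 5.5)²/5.5
   = 0.456 + 2.286 + 0.177 + 0.409
   = 3.33
p-value = 0.3439

Since p-value > α = 0.05, we fail to reject H₀.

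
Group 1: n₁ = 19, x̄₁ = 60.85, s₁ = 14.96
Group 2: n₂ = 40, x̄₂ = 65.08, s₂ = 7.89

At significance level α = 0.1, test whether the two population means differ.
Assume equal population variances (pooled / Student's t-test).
Student's two-sample t-test (equal variances):
H₀: μ₁ = μ₂
H₁: μ₁ ≠ μ₂
df = n₁ + n₂ - 2 = 57
Pooled variance s_p² = [(n₁-1)s₁² + (n₂-1)s₂²] / (n₁ + n₂ - 2) = [(18)(14.96²) + (39)(7.89²)] / 57 = 113.2677
SE = √(s_p²(1/n₁ + 1/n₂)) = √(113.2677 × (1/19 + 1/40)) = 2.9653
t = (x̄₁ - x̄₂) / SE = (60.85 - 65.08) / 2.9653 = -4.23 / 2.9653 = -1.426
p-value = 0.1592

Since p-value > α = 0.1, we fail to reject H₀.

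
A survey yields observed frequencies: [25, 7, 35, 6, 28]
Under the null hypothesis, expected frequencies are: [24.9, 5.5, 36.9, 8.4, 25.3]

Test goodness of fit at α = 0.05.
Chi-square goodness of fit test:
H₀: observed counts match expected distribution
H₁: observed counts differ from expected distribution
df = k - 1 = 4
χ² = Σ(O - E)²/E
   = (25 - 24.9)²/24.9 + (7 - 5.5)²/5.5 + (35 - 36.9)²/36.9 + (6 - 8.4)²/8.4 + (28 - 25.3)²/25.3
   = 0.000 + 0.409 + 0.098 + 0.686 + 0.288
   = 1.48
p-value = 0.8300

Since p-value > α = 0.05, we fail to reject H₀.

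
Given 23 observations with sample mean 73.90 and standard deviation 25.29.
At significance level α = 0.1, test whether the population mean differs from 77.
One-sample t-test:
H₀: μ = 77
H₁: μ ≠ 77
df = n - 1 = 22
t = (x̄ - μ₀) / (s/√n) = (73.90 - 77) / (25.29/√23) = -0.588
p-value = 0.5626

Since p-value > α = 0.1, we fail to reject H₀.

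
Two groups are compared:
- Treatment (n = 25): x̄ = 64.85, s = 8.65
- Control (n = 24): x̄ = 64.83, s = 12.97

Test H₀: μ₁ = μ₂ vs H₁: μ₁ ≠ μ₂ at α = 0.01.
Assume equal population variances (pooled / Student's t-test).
Student's two-sample t-test (equal variances):
H₀: μ₁ = μ₂
H₁: μ₁ ≠ μ₂
df = n₁ + n₂ - 2 = 47
Pooled variance s_p² = [(n₁-1)s₁² + (n₂-1)s₂²] / (n₁ + n₂ - 2) = [(24)(8.65²) + (23)(12.97²)] / 47 = 120.5281
SE = √(s_p²(1/n₁ + 1/n₂)) = √(120.5281 × (1/25 + 1/24)) = 3.1374
t = (x̄₁ - x̄₂) / SE = (64.85 - 64.83) / 3.1374 = 0.02 / 3.1374 = 0.006
p-value = 0.9949

Since p-value > α = 0.01, we fail to reject H₀.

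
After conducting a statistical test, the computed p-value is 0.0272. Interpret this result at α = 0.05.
Since p = 0.0272 < α = 0.05, reject H₀.
There is sufficient evidence to reject the null hypothesis; the result is statistically significant at the 0.05 level.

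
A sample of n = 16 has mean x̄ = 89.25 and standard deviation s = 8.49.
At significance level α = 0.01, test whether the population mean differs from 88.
One-sample t-test:
H₀: μ = 88
H₁: μ ≠ 88
df = n - 1 = 15
t = (x̄ - μ₀) / (s/√n) = (89.25 - 88) / (8.49/√16) = 0.589
p-value = 0.5647

Since p-value > α = 0.01, we fail to reject H₀.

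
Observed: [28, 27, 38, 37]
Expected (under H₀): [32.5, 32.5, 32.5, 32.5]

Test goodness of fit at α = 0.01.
Chi-square goodness of fit test:
H₀: observed counts match expected distribution
H₁: observed counts differ from expected distribution
df = k - 1 = 3
χ² = Σ(O - E)²/E
   = (28 - 32.5)²/32.5 + (27 - 32.5)²/32.5 + (38 - 32.5)²/32.5 + (37 - 32.5)²/32.5
   = 0.623 + 0.931 + 0.931 + 0.623
   = 3.11
p-value = 0.3753

Since p-value > α = 0.01, we fail to reject H₀.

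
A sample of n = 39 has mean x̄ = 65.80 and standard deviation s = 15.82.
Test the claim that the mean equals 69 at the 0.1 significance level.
One-sample t-test:
H₀: μ = 69
H₁: μ ≠ 69
df = n - 1 = 38
t = (x̄ - μ₀) / (s/√n) = (65.80 - 69) / (15.82/√39) = -1.263
p-value = 0.2142

Since p-value > α = 0.1, we fail to reject H₀.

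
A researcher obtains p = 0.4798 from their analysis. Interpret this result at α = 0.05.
Since p = 0.4798 > α = 0.05, fail to reject H₀.
There is insufficient evidence to reject the null hypothesis; the result is not statistically significant at the 0.05 level.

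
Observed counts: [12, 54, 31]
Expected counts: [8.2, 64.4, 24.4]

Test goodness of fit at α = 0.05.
Chi-square goodness of fit test:
H₀: observed counts match expected distribution
H₁: observed counts differ from expected distribution
df = k - 1 = 2
χ² = Σ(O - E)²/E
   = (12 - 8.2)²/8.2 + (54 - 64.4)²/64.4 + (31 - 24.4)²/24.4
   = 1.761 + 1.680 + 1.785
   = 5.23
p-value = 0.0733

Since p-value > α = 0.05, we fail to reject H₀.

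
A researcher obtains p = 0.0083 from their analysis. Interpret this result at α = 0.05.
Since p = 0.0083 < α = 0.05, reject H₀.
There is sufficient evidence to reject the null hypothesis; the result is statistically significant at the 0.05 level.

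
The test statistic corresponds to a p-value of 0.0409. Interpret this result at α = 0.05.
Since p = 0.0409 < α = 0.05, reject H₀.
There is sufficient evidence to reject the null hypothesis; the result is statistically significant at the 0.05 level.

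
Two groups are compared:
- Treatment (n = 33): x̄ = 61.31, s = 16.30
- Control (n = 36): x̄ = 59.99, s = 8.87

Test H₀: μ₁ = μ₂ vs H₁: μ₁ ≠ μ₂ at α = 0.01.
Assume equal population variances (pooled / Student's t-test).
Student's two-sample t-test (equal variances):
H₀: μ₁ = μ₂
H₁: μ₁ ≠ μ₂
df = n₁ + n₂ - 2 = 67
Pooled variance s_p² = [(n₁-1)s₁² + (n₂-1)s₂²] / (n₁ + n₂ - 2) = [(32)(16.30²) + (35)(8.87²)] / 67 = 167.9966
SE = √(s_p²(1/n₁ + 1/n₂)) = √(167.9966 × (1/33 + 1/36)) = 3.1237
t = (x̄₁ - x̄₂) / SE = (61.31 - 59.99) / 3.1237 = 1.32 / 3.1237 = 0.423
p-value = 0.6740

Since p-value > α = 0.01, we fail to reject H₀.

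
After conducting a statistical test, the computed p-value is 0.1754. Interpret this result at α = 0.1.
Since p = 0.1754 > α = 0.1, fail to reject H₀.
There is insufficient evidence to reject the null hypothesis; the result is not statistically significant at the 0.1 level.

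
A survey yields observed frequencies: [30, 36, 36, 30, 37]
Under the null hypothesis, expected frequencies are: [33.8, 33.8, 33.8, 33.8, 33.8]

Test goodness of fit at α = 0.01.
Chi-square goodness of fit test:
H₀: observed counts match expected distribution
H₁: observed counts differ from expected distribution
df = k - 1 = 4
χ² = Σ(O - E)²/E
   = (30 - 33.8)²/33.8 + (36 - 33.8)²/33.8 + (36 - 33.8)²/33.8 + (30 - 33.8)²/33.8 + (37 - 33.8)²/33.8
   = 0.427 + 0.143 + 0.143 + 0.427 + 0.303
   = 1.44
p-value = 0.8366

Since p-value > α = 0.01, we fail to reject H₀.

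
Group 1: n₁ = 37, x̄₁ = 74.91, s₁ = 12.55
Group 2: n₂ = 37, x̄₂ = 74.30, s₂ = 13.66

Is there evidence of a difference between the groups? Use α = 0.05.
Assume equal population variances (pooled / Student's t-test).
Student's two-sample t-test (equal variances):
H₀: μ₁ = μ₂
H₁: μ₁ ≠ μ₂
df = n₁ + n₂ - 2 = 72
Pooled variance s_p² = [(n₁-1)s₁² + (n₂-1)s₂²] / (n₁ + n₂ - 2) = [(36)(12.55²) + (36)(13.66²)] / 72 = 172.0491
SE = √(s_p²(1/n₁ + 1/n₂)) = √(172.0491 × (1/37 + 1/37)) = 3.0496
t = (x̄₁ - x̄₂) / SE = (74.91 - 74.30) / 3.0496 = 0.61 / 3.0496 = 0.200
p-value = 0.8420

Since p-value > α = 0.05, we fail to reject H₀.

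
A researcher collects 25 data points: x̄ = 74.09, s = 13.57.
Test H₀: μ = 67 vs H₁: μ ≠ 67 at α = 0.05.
One-sample t-test:
H₀: μ = 67
H₁: μ ≠ 67
df = n - 1 = 24
t = (x̄ - μ₀) / (s/√n) = (74.09 - 67) / (13.57/√25) = 2.612
p-value = 0.0153

Since p-value < α = 0.05, we reject H₀.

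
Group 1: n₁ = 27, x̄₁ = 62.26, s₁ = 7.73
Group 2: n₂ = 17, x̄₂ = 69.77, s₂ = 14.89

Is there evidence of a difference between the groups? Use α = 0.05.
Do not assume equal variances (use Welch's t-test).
Welch's two-sample t-test:
H₀: μ₁ = μ₂
H₁: μ₁ ≠ μ₂
s₁²/n₁ = 7.73²/27 = 2.2131,  s₂²/n₂ = 14.89²/17 = 13.0419
SE = √(s₁²/n₁ + s₂²/n₂) = √(2.2131 + 13.0419) = 3.9058
df (Welch-Satterthwaite) = (s₁²/n₁ + s₂²/n₂)² / [(s₁²/n₁)²/(n₁-1) + (s₂²/n₂)²/(n₂-1)] ≈ 21.51
t = (x̄₁ - x̄₂) / SE = (62.26 - 69.77) / 3.9058 = -7.51 / 3.9058 = -1.923
p-value = 0.0678

Since p-value > α = 0.05, we fail to reject H₀.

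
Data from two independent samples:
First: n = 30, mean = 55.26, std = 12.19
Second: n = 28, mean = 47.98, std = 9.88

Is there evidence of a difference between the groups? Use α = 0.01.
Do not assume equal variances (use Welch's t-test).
Welch's two-sample t-test:
H₀: μ₁ = μ₂
H₁: μ₁ ≠ μ₂
s₁²/n₁ = 12.19²/30 = 4.9532,  s₂²/n₂ = 9.88²/28 = 3.4862
SE = √(s₁²/n₁ + s₂²/n₂) = √(4.9532 + 3.4862) = 2.9051
df (Welch-Satterthwaite) = (s₁²/n₁ + s₂²/n₂)² / [(s₁²/n₁)²/(n₁-1) + (s₂²/n₂)²/(n₂-1)] ≈ 54.95
t = (x̄₁ - x̄₂) / SE = (55.26 - 47.98) / 2.9051 = 7.28 / 2.9051 = 2.506
p-value = 0.0152

Since p-value > α = 0.01, we fail to reject H₀.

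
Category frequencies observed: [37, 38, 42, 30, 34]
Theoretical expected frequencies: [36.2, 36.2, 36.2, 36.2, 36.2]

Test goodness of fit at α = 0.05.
Chi-square goodness of fit test:
H₀: observed counts match expected distribution
H₁: observed counts differ from expected distribution
df = k - 1 = 4
χ² = Σ(O - E)²/E
   = (37 - 36.2)²/36.2 + (38 - 36.2)²/36.2 + (42 - 36.2)²/36.2 + (30 - 36.2)²/36.2 + (34 - 36.2)²/36.2
   = 0.018 + 0.090 + 0.929 + 1.062 + 0.134
   = 2.23
p-value = 0.6932

Since p-value > α = 0.05, we fail to reject H₀.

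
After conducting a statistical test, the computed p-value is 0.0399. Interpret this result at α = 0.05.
Since p = 0.0399 < α = 0.05, reject H₀.
There is sufficient evidence to reject the null hypothesis; the result is statistically significant at the 0.05 level.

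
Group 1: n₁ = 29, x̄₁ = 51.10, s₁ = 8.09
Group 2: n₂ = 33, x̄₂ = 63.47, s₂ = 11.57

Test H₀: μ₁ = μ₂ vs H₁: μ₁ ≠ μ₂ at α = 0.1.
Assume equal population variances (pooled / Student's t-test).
Student's two-sample t-test (equal variances):
H₀: μ₁ = μ₂
H₁: μ₁ ≠ μ₂
df = n₁ + n₂ - 2 = 60
Pooled variance s_p² = [(n₁-1)s₁² + (n₂-1)s₂²] / (n₁ + n₂ - 2) = [(28)(8.09²) + (32)(11.57²)] / 60 = 101.9371
SE = √(s_p²(1/n₁ + 1/n₂)) = √(101.9371 × (1/29 + 1/33)) = 2.5698
t = (x̄₁ - x̄₂) / SE = (51.10 - 63.47) / 2.5698 = -12.37 / 2.5698 = -4.814
p-value < 0.0001

Since p-value < α = 0.1, we reject H₀.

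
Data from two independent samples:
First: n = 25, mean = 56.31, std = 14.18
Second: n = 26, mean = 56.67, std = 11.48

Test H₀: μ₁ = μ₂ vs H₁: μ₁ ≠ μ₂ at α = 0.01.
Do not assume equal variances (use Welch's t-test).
Welch's two-sample t-test:
H₀: μ₁ = μ₂
H₁: μ₁ ≠ μ₂
s₁²/n₁ = 14.18²/25 = 8.0429,  s₂²/n₂ = 11.48²/26 = 5.0689
SE = √(s₁²/n₁ + s₂²/n₂) = √(8.0429 + 5.0689) = 3.6210
df (Welch-Satterthwaite) = (s₁²/n₁ + s₂²/n₂)² / [(s₁²/n₁)²/(n₁-1) + (s₂²/n₂)²/(n₂-1)] ≈ 46.18
t = (x̄₁ - x̄₂) / SE = (56.31 - 56.67) / 3.6210 = -0.36 / 3.6210 = -0.099
p-value = 0.9212

Since p-value > α = 0.01, we fail to reject H₀.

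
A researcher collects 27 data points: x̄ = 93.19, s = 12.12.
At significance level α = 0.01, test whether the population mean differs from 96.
One-sample t-test:
H₀: μ = 96
H₁: μ ≠ 96
df = n - 1 = 26
t = (x̄ - μ₀) / (s/√n) = (93.19 - 96) / (12.12/√27) = -1.205
p-value = 0.2392

Since p-value > α = 0.01, we fail to reject H₀.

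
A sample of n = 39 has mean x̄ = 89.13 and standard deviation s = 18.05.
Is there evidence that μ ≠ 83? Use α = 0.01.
One-sample t-test:
H₀: μ = 83
H₁: μ ≠ 83
df = n - 1 = 38
t = (x̄ - μ₀) / (s/√n) = (89.13 - 83) / (18.05/√39) = 2.121
p-value = 0.0405

Since p-value > α = 0.01, we fail to reject H₀.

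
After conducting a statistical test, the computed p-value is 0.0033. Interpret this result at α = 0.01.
Since p = 0.0033 < α = 0.01, reject H₀.
There is sufficient evidence to reject the null hypothesis; the result is statistically significant at the 0.01 level.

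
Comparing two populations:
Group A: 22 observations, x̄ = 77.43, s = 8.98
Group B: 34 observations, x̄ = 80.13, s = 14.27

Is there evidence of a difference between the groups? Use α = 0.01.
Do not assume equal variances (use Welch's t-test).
Welch's two-sample t-test:
H₀: μ₁ = μ₂
H₁: μ₁ ≠ μ₂
s₁²/n₁ = 8.98²/22 = 3.6655,  s₂²/n₂ = 14.27²/34 = 5.9892
SE = √(s₁²/n₁ + s₂²/n₂) = √(3.6655 + 5.9892) = 3.1072
df (Welch-Satterthwaite) = (s₁²/n₁ + s₂²/n₂)² / [(s₁²/n₁)²/(n₁-1) + (s₂²/n₂)²/(n₂-1)] ≈ 53.98
t = (x̄₁ - x̄₂) / SE = (77.43 - 80.13) / 3.1072 = -2.70 / 3.1072 = -0.869
p-value = 0.3887

Since p-value > α = 0.01, we fail to reject H₀.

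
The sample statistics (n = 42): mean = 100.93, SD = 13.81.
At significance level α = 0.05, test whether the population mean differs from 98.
One-sample t-test:
H₀: μ = 98
H₁: μ ≠ 98
df = n - 1 = 41
t = (x̄ - μ₀) / (s/√n) = (100.93 - 98) / (13.81/√42) = 1.375
p-value = 0.1766

Since p-value > α = 0.05, we fail to reject H₀.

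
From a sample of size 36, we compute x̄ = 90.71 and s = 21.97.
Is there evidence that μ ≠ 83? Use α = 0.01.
One-sample t-test:
H₀: μ = 83
H₁: μ ≠ 83
df = n - 1 = 35
t = (x̄ - μ₀) / (s/√n) = (90.71 - 83) / (21.97/√36) = 2.106
p-value = 0.0425

Since p-value > α = 0.01, we fail to reject H₀.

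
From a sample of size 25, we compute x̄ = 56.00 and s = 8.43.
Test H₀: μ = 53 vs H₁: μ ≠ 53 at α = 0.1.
One-sample t-test:
H₀: μ = 53
H₁: μ ≠ 53
df = n - 1 = 24
t = (x̄ - μ₀) / (s/√n) = (56.00 - 53) / (8.43/√25) = 1.779
p-value = 0.0878

Since p-value < α = 0.1, we reject H₀.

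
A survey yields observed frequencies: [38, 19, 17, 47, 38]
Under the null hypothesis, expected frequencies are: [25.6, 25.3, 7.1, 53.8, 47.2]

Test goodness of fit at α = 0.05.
Chi-square goodness of fit test:
H₀: observed counts match expected distribution
H₁: observed counts differ from expected distribution
df = k - 1 = 4
χ² = Σ(O - E)²/E
   = (38 - 25.6)²/25.6 + (19 - 25.3)²/25.3 + (17 - 7.1)²/7.1 + (47 - 53.8)²/53.8 + (38 - 47.2)²/47.2
   = 6.006 + 1.569 + 13.804 + 0.859 + 1.793
   = 24.03
p-value = 0.0001

Since p-value < α = 0.05, we reject H₀.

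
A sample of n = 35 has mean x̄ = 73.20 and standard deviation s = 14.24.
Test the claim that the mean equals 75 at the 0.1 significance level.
One-sample t-test:
H₀: μ = 75
H₁: μ ≠ 75
df = n - 1 = 34
t = (x̄ - μ₀) / (s/√n) = (73.20 - 75) / (14.24/√35) = -0.748
p-value = 0.4597

Since p-value > α = 0.1, we fail to reject H₀.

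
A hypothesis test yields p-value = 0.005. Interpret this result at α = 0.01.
Since p = 0.005 < α = 0.01, reject H₀.
There is sufficient evidence to reject the null hypothesis; the result is statistically significant at the 0.01 level.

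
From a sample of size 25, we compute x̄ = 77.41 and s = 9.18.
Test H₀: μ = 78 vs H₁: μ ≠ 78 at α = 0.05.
One-sample t-test:
H₀: μ = 78
H₁: μ ≠ 78
df = n - 1 = 24
t = (x̄ - μ₀) / (s/√n) = (77.41 - 78) / (9.18/√25) = -0.321
p-value = 0.7507

Since p-value > α = 0.05, we fail to reject H₀.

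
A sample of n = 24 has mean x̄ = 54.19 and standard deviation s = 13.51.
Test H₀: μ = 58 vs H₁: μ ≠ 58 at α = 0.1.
One-sample t-test:
H₀: μ = 58
H₁: μ ≠ 58
df = n - 1 = 23
t = (x̄ - μ₀) / (s/√n) = (54.19 - 58) / (13.51/√24) = -1.382
p-value = 0.1804

Since p-value > α = 0.1, we fail to reject H₀.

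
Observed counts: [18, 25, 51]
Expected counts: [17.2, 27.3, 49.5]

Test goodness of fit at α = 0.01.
Chi-square goodness of fit test:
H₀: observed counts match expected distribution
H₁: observed counts differ from expected distribution
df = k - 1 = 2
χ² = Σ(O - E)²/E
   = (18 - 17.2)²/17.2 + (25 - 27.3)²/27.3 + (51 - 49.5)²/49.5
   = 0.037 + 0.194 + 0.045
   = 0.28
p-value = 0.8709

Since p-value > α = 0.01, we fail to reject H₀.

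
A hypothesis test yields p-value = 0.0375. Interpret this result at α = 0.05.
Since p = 0.0375 < α = 0.05, reject H₀.
There is sufficient evidence to reject the null hypothesis; the result is statistically significant at the 0.05 level.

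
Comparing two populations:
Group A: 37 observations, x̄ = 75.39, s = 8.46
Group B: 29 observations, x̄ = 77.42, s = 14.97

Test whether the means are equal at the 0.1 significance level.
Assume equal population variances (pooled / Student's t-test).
Student's two-sample t-test (equal variances):
H₀: μ₁ = μ₂
H₁: μ₁ ≠ μ₂
df = n₁ + n₂ - 2 = 64
Pooled variance s_p² = [(n₁-1)s₁² + (n₂-1)s₂²] / (n₁ + n₂ - 2) = [(36)(8.46²) + (28)(14.97²)] / 64 = 138.3032
SE = √(s_p²(1/n₁ + 1/n₂)) = √(138.3032 × (1/37 + 1/29)) = 2.9167
t = (x̄₁ - x̄₂) / SE = (75.39 - 77.42) / 2.9167 = -2.03 / 2.9167 = -0.696
p-value = 0.4890

Since p-value > α = 0.1, we fail to reject H₀.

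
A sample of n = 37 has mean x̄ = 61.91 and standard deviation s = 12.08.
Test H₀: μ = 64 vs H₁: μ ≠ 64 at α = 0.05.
One-sample t-test:
H₀: μ = 64
H₁: μ ≠ 64
df = n - 1 = 36
t = (x̄ - μ₀) / (s/√n) = (61.91 - 64) / (12.08/√37) = -1.052
p-value = 0.2996

Since p-value > α = 0.05, we fail to reject H₀.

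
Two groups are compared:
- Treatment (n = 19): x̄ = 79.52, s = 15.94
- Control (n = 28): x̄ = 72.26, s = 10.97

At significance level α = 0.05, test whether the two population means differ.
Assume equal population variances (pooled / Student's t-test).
Student's two-sample t-test (equal variances):
H₀: μ₁ = μ₂
H₁: μ₁ ≠ μ₂
df = n₁ + n₂ - 2 = 45
Pooled variance s_p² = [(n₁-1)s₁² + (n₂-1)s₂²] / (n₁ + n₂ - 2) = [(18)(15.94²) + (27)(10.97²)] / 45 = 173.8380
SE = √(s_p²(1/n₁ + 1/n₂)) = √(173.8380 × (1/19 + 1/28)) = 3.9189
t = (x̄₁ - x̄₂) / SE = (79.52 - 72.26) / 3.9189 = 7.26 / 3.9189 = 1.853
p-value = 0.0705

Since p-value > α = 0.05, we fail to reject H₀.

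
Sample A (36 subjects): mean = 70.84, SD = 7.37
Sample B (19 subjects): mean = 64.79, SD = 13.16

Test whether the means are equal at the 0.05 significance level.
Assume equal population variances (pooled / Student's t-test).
Student's two-sample t-test (equal variances):
H₀: μ₁ = μ₂
H₁: μ₁ ≠ μ₂
df = n₁ + n₂ - 2 = 53
Pooled variance s_p² = [(n₁-1)s₁² + (n₂-1)s₂²] / (n₁ + n₂ - 2) = [(35)(7.37²) + (18)(13.16²)] / 53 = 94.6874
SE = √(s_p²(1/n₁ + 1/n₂)) = √(94.6874 × (1/36 + 1/19)) = 2.7593
t = (x̄₁ - x̄₂) / SE = (70.84 - 64.79) / 2.7593 = 6.05 / 2.7593 = 2.193
p-value = 0.0327

Since p-value < α = 0.05, we reject H₀.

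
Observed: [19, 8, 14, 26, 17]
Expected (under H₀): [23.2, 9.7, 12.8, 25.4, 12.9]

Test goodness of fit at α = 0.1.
Chi-square goodness of fit test:
H₀: observed counts match expected distribution
H₁: observed counts differ from expected distribution
df = k - 1 = 4
χ² = Σ(O - E)²/E
   = (19 - 23.2)²/23.2 + (8 - 9.7)²/9.7 + (14 - 12.8)²/12.8 + (26 - 25.4)²/25.4 + (17 - 12.9)²/12.9
   = 0.760 + 0.298 + 0.112 + 0.014 + 1.303
   = 2.49
p-value = 0.6468

Since p-value > α = 0.1, we fail to reject H₀.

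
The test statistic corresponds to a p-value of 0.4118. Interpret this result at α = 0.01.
Since p = 0.4118 > α = 0.01, fail to reject H₀.
There is insufficient evidence to reject the null hypothesis; the result is not statistically significant at the 0.01 level.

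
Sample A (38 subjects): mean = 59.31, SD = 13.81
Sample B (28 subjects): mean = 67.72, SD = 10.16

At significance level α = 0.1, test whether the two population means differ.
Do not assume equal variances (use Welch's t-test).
Welch's two-sample t-test:
H₀: μ₁ = μ₂
H₁: μ₁ ≠ μ₂
s₁²/n₁ = 13.81²/38 = 5.0188,  s₂²/n₂ = 10.16²/28 = 3.6866
SE = √(s₁²/n₁ + s₂²/n₂) = √(5.0188 + 3.6866) = 2.9505
df (Welch-Satterthwaite) = (s₁²/n₁ + s₂²/n₂)² / [(s₁²/n₁)²/(n₁-1) + (s₂²/n₂)²/(n₂-1)] ≈ 64.00
t = (x̄₁ - x̄₂) / SE = (59.31 - 67.72) / 2.9505 = -8.41 / 2.9505 = -2.850
p-value = 0.0059

Since p-value < α = 0.1, we reject H₀.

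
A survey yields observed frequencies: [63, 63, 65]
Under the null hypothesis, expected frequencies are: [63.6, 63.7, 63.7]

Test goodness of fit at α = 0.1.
Chi-square goodness of fit test:
H₀: observed counts match expected distribution
H₁: observed counts differ from expected distribution
df = k - 1 = 2
χ² = Σ(O - E)²/E
   = (63 - 63.6)²/63.6 + (63 - 63.7)²/63.7 + (65 - 63.7)²/63.7
   = 0.006 + 0.008 + 0.027
   = 0.04
p-value = 0.9803

Since p-value > α = 0.1, we fail to reject H₀.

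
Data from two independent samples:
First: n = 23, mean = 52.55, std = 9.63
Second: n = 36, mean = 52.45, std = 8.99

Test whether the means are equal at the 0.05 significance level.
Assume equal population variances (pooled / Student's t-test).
Student's two-sample t-test (equal variances):
H₀: μ₁ = μ₂
H₁: μ₁ ≠ μ₂
df = n₁ + n₂ - 2 = 57
Pooled variance s_p² = [(n₁-1)s₁² + (n₂-1)s₂²] / (n₁ + n₂ - 2) = [(22)(9.63²) + (35)(8.99²)] / 57 = 85.4196
SE = √(s_p²(1/n₁ + 1/n₂)) = √(85.4196 × (1/23 + 1/36)) = 2.4671
t = (x̄₁ - x̄₂) / SE = (52.55 - 52.45) / 2.4671 = 0.10 / 2.4671 = 0.041
p-value = 0.9678

Since p-value > α = 0.05, we fail to reject H₀.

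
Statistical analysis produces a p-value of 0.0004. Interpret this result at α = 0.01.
Since p = 0.0004 < α = 0.01, reject H₀.
There is sufficient evidence to reject the null hypothesis; the result is statistically significant at the 0.01 level.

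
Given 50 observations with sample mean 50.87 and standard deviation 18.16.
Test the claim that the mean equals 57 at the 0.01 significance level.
One-sample t-test:
H₀: μ = 57
H₁: μ ≠ 57
df = n - 1 = 49
t = (x̄ - μ₀) / (s/√n) = (50.87 - 57) / (18.16/√50) = -2.387
p-value = 0.0209

Since p-value > α = 0.01, we fail to reject H₀.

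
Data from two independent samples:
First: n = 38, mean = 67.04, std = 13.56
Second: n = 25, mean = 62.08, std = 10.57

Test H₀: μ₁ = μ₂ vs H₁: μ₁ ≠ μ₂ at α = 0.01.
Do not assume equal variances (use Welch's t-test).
Welch's two-sample t-test:
H₀: μ₁ = μ₂
H₁: μ₁ ≠ μ₂
s₁²/n₁ = 13.56²/38 = 4.8388,  s₂²/n₂ = 10.57²/25 = 4.4690
SE = √(s₁²/n₁ + s₂²/n₂) = √(4.8388 + 4.4690) = 3.0509
df (Welch-Satterthwaite) = (s₁²/n₁ + s₂²/n₂)² / [(s₁²/n₁)²/(n₁-1) + (s₂²/n₂)²/(n₂-1)] ≈ 59.14
t = (x̄₁ - x̄₂) / SE = (67.04 - 62.08) / 3.0509 = 4.96 / 3.0509 = 1.626
p-value = 0.1093

Since p-value > α = 0.01, we fail to reject H₀.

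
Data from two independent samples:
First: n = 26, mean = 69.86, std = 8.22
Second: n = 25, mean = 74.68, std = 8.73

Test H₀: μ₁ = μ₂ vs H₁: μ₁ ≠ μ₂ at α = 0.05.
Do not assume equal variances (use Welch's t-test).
Welch's two-sample t-test:
H₀: μ₁ = μ₂
H₁: μ₁ ≠ μ₂
s₁²/n₁ = 8.22²/26 = 2.5988,  s₂²/n₂ = 8.73²/25 = 3.0485
SE = √(s₁²/n₁ + s₂²/n₂) = √(2.5988 + 3.0485) = 2.3764
df (Welch-Satterthwaite) = (s₁²/n₁ + s₂²/n₂)² / [(s₁²/n₁)²/(n₁-1) + (s₂²/n₂)²/(n₂-1)] ≈ 48.51
t = (x̄₁ - x̄₂) / SE = (69.86 - 74.68) / 2.3764 = -4.82 / 2.3764 = -2.028
p-value = 0.0480

Since p-value < α = 0.05, we reject H₀.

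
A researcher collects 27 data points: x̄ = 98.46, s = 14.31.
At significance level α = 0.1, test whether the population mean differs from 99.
One-sample t-test:
H₀: μ = 99
H₁: μ ≠ 99
df = n - 1 = 26
t = (x̄ - μ₀) / (s/√n) = (98.46 - 99) / (14.31/√27) = -0.196
p-value = 0.8461

Since p-value > α = 0.1, we fail to reject H₀.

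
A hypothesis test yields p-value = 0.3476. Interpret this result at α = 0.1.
Since p = 0.3476 > α = 0.1, fail to reject H₀.
There is insufficient evidence to reject the null hypothesis; the result is not statistically significant at the 0.1 level.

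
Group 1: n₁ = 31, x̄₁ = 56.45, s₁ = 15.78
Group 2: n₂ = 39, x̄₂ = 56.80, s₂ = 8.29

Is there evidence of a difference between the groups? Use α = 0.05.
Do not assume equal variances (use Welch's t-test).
Welch's two-sample t-test:
H₀: μ₁ = μ₂
H₁: μ₁ ≠ μ₂
s₁²/n₁ = 15.78²/31 = 8.0325,  s₂²/n₂ = 8.29²/39 = 1.7622
SE = √(s₁²/n₁ + s₂²/n₂) = √(8.0325 + 1.7622) = 3.1296
df (Welch-Satterthwaite) = (s₁²/n₁ + s₂²/n₂)² / [(s₁²/n₁)²/(n₁-1) + (s₂²/n₂)²/(n₂-1)] ≈ 42.97
t = (x̄₁ - x̄₂) / SE = (56.45 - 56.80) / 3.1296 = -0.35 / 3.1296 = -0.112
p-value = 0.9115

Since p-value > α = 0.05, we fail to reject H₀.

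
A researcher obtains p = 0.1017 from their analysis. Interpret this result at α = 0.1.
Since p = 0.1017 > α = 0.1, fail to reject H₀.
There is insufficient evidence to reject the null hypothesis; the result is not statistically significant at the 0.1 level.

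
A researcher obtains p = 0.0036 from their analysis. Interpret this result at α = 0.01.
Since p = 0.0036 < α = 0.01, reject H₀.
There is sufficient evidence to reject the null hypothesis; the result is statistically significant at the 0.01 level.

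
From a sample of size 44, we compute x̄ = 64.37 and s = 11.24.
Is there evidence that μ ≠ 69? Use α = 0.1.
One-sample t-test:
H₀: μ = 69
H₁: μ ≠ 69
df = n - 1 = 43
t = (x̄ - μ₀) / (s/√n) = (64.37 - 69) / (11.24/√44) = -2.732
p-value = 0.0091

Since p-value < α = 0.1, we reject H₀.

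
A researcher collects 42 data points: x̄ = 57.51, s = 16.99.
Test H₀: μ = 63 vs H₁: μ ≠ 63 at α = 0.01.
One-sample t-test:
H₀: μ = 63
H₁: μ ≠ 63
df = n - 1 = 41
t = (x̄ - μ₀) / (s/√n) = (57.51 - 63) / (16.99/√42) = -2.094
p-value = 0.0425

Since p-value > α = 0.01, we fail to reject H₀.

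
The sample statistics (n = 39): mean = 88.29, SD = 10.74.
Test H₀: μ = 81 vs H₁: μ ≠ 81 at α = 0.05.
One-sample t-test:
H₀: μ = 81
H₁: μ ≠ 81
df = n - 1 = 38
t = (x̄ - μ₀) / (s/√n) = (88.29 - 81) / (10.74/√39) = 4.239
p-value = 0.0001

Since p-value < α = 0.05, we reject H₀.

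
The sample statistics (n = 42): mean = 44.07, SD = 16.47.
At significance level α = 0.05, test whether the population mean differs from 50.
One-sample t-test:
H₀: μ = 50
H₁: μ ≠ 50
df = n - 1 = 41
t = (x̄ - μ₀) / (s/√n) = (44.07 - 50) / (16.47/√42) = -2.333
p-value = 0.0246

Since p-value < α = 0.05, we reject H₀.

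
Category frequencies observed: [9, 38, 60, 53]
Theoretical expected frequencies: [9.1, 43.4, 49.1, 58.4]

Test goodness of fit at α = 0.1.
Chi-square goodness of fit test:
H₀: observed counts match expected distribution
H₁: observed counts differ from expected distribution
df = k - 1 = 3
χ² = Σ(O - E)²/E
   = (9 - 9.1)²/9.1 + (38 - 43.4)²/43.4 + (60 - 49.1)²/49.1 + (53 - 58.4)²/58.4
   = 0.001 + 0.672 + 2.420 + 0.499
   = 3.59
p-value = 0.3090

Since p-value > α = 0.1, we fail to reject H₀.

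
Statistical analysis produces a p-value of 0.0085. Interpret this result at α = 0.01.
Since p = 0.0085 < α = 0.01, reject H₀.
There is sufficient evidence to reject the null hypothesis; the result is statistically significant at the 0.01 level.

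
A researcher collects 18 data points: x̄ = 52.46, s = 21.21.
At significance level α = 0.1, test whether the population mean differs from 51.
One-sample t-test:
H₀: μ = 51
H₁: μ ≠ 51
df = n - 1 = 17
t = (x̄ - μ₀) / (s/√n) = (52.46 - 51) / (21.21/√18) = 0.292
p-value = 0.7738

Since p-value > α = 0.1, we fail to reject H₀.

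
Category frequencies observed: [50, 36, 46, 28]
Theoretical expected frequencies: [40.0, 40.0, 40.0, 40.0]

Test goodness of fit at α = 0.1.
Chi-square goodness of fit test:
H₀: observed counts match expected distribution
H₁: observed counts differ from expected distribution
df = k - 1 = 3
χ² = Σ(O - E)²/E
   = (50 - 40.0)²/40.0 + (36 - 40.0)²/40.0 + (46 - 40.0)²/40.0 + (28 - 40.0)²/40.0
   = 2.500 + 0.400 + 0.900 + 3.600
   = 7.40
p-value = 0.0602

Since p-value < α = 0.1, we reject H₀.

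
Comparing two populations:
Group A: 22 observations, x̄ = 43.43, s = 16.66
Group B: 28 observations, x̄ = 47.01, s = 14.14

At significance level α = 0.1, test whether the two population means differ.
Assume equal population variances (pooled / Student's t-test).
Student's two-sample t-test (equal variances):
H₀: μ₁ = μ₂
H₁: μ₁ ≠ μ₂
df = n₁ + n₂ - 2 = 48
Pooled variance s_p² = [(n₁-1)s₁² + (n₂-1)s₂²] / (n₁ + n₂ - 2) = [(21)(16.66²) + (27)(14.14²)] / 48 = 233.8966
SE = √(s_p²(1/n₁ + 1/n₂)) = √(233.8966 × (1/22 + 1/28)) = 4.3572
t = (x̄₁ - x̄₂) / SE = (43.43 - 47.01) / 4.3572 = -3.58 / 4.3572 = -0.822
p-value = 0.4153

Since p-value > α = 0.1, we fail to reject H₀.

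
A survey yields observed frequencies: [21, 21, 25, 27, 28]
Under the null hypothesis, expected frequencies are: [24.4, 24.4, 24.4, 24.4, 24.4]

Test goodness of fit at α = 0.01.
Chi-square goodness of fit test:
H₀: observed counts match expected distribution
H₁: observed counts differ from expected distribution
df = k - 1 = 4
χ² = Σ(O - E)²/E
   = (21 - 24.4)²/24.4 + (21 - 24.4)²/24.4 + (25 - 24.4)²/24.4 + (27 - 24.4)²/24.4 + (28 - 24.4)²/24.4
   = 0.474 + 0.474 + 0.015 + 0.277 + 0.531
   = 1.77
p-value = 0.7779

Since p-value > α = 0.01, we fail to reject H₀.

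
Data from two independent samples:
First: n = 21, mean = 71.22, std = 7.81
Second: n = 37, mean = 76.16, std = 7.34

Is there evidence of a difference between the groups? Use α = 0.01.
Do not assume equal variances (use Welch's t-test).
Welch's two-sample t-test:
H₀: μ₁ = μ₂
H₁: μ₁ ≠ μ₂
s₁²/n₁ = 7.81²/21 = 2.9046,  s₂²/n₂ = 7.34²/37 = 1.4561
SE = √(s₁²/n₁ + s₂²/n₂) = √(2.9046 + 1.4561) = 2.0882
df (Welch-Satterthwaite) = (s₁²/n₁ + s₂²/n₂)² / [(s₁²/n₁)²/(n₁-1) + (s₂²/n₂)²/(n₂-1)] ≈ 39.56
t = (x̄₁ - x̄₂) / SE = (71.22 - 76.16) / 2.0882 = -4.94 / 2.0882 = -2.366
p-value = 0.0230

Since p-value > α = 0.01, we fail to reject H₀.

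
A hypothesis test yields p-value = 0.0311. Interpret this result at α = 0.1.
Since p = 0.0311 < α = 0.1, reject H₀.
There is sufficient evidence to reject the null hypothesis; the result is statistically significant at the 0.1 level.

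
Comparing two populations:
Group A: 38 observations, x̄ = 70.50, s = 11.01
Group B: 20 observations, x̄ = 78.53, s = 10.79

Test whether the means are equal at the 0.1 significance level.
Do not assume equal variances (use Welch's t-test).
Welch's two-sample t-test:
H₀: μ₁ = μ₂
H₁: μ₁ ≠ μ₂
s₁²/n₁ = 11.01²/38 = 3.1900,  s₂²/n₂ = 10.79²/20 = 5.8212
SE = √(s₁²/n₁ + s₂²/n₂) = √(3.1900 + 5.8212) = 3.0019
df (Welch-Satterthwaite) = (s₁²/n₁ + s₂²/n₂)² / [(s₁²/n₁)²/(n₁-1) + (s₂²/n₂)²/(n₂-1)] ≈ 39.45
t = (x̄₁ - x̄₂) / SE = (70.50 - 78.53) / 3.0019 = -8.03 / 3.0019 = -2.675
p-value = 0.0108

Since p-value < α = 0.1, we reject H₀.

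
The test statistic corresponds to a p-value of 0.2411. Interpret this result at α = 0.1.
Since p = 0.2411 > α = 0.1, fail to reject H₀.
There is insufficient evidence to reject the null hypothesis; the result is not statistically significant at the 0.1 level.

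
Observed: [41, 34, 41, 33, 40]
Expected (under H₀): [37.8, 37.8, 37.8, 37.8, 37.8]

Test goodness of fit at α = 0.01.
Chi-square goodness of fit test:
H₀: observed counts match expected distribution
H₁: observed counts differ from expected distribution
df = k - 1 = 4
χ² = Σ(O - E)²/E
   = (41 - 37.8)²/37.8 + (34 - 37.8)²/37.8 + (41 - 37.8)²/37.8 + (33 - 37.8)²/37.8 + (40 - 37.8)²/37.8
   = 0.271 + 0.382 + 0.271 + 0.610 + 0.128
   = 1.66
p-value = 0.7977

Since p-value > α = 0.01, we fail to reject H₀.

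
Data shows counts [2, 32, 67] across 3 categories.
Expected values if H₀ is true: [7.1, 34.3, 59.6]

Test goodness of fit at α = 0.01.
Chi-square goodness of fit test:
H₀: observed counts match expected distribution
H₁: observed counts differ from expected distribution
df = k - 1 = 2
χ² = Σ(O - E)²/E
   = (2 - 7.1)²/7.1 + (32 - 34.3)²/34.3 + (67 - 59.6)²/59.6
   = 3.663 + 0.154 + 0.919
   = 4.74
p-value = 0.0936

Since p-value > α = 0.01, we fail to reject H₀.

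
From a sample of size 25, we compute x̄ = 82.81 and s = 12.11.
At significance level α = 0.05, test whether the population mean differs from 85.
One-sample t-test:
H₀: μ = 85
H₁: μ ≠ 85
df = n - 1 = 24
t = (x̄ - μ₀) / (s/√n) = (82.81 - 85) / (12.11/√25) = -0.904
p-value = 0.3749

Since p-value > α = 0.05, we fail to reject H₀.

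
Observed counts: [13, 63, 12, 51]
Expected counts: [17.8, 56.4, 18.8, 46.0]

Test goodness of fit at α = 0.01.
Chi-square goodness of fit test:
H₀: observed counts match expected distribution
H₁: observed counts differ from expected distribution
df = k - 1 = 3
χ² = Σ(O - E)²/E
   = (13 - 17.8)²/17.8 + (63 - 56.4)²/56.4 + (12 - 18.8)²/18.8 + (51 - 46.0)²/46.0
   = 1.294 + 0.772 + 2.460 + 0.543
   = 5.07
p-value = 0.1668

Since p-value > α = 0.01, we fail to reject H₀.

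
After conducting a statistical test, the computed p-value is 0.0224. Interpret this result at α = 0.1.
Since p = 0.0224 < α = 0.1, reject H₀.
There is sufficient evidence to reject the null hypothesis; the result is statistically significant at the 0.1 level.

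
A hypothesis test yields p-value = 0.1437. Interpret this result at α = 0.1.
Since p = 0.1437 > α = 0.1, fail to reject H₀.
There is insufficient evidence to reject the null hypothesis; the result is not statistically significant at the 0.1 level.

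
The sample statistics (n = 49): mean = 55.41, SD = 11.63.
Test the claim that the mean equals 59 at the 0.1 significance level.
One-sample t-test:
H₀: μ = 59
H₁: μ ≠ 59
df = n - 1 = 48
t = (x̄ - μ₀) / (s/√n) = (55.41 - 59) / (11.63/√49) = -2.161
p-value = 0.0357

Since p-value < α = 0.1, we reject H₀.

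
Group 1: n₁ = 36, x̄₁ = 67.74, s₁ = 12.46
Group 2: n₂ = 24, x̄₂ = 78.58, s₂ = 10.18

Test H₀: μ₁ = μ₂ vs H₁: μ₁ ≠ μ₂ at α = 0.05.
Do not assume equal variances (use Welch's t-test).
Welch's two-sample t-test:
H₀: μ₁ = μ₂
H₁: μ₁ ≠ μ₂
s₁²/n₁ = 12.46²/36 = 4.3125,  s₂²/n₂ = 10.18²/24 = 4.3180
SE = √(s₁²/n₁ + s₂²/n₂) = √(4.3125 + 4.3180) = 2.9378
df (Welch-Satterthwaite) = (s₁²/n₁ + s₂²/n₂)² / [(s₁²/n₁)²/(n₁-1) + (s₂²/n₂)²/(n₂-1)] ≈ 55.50
t = (x̄₁ - x̄₂) / SE = (67.74 - 78.58) / 2.9378 = -10.84 / 2.9378 = -3.690
p-value = 0.0005

Since p-value < α = 0.05, we reject H₀.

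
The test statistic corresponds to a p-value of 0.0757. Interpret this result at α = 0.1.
Since p = 0.0757 < α = 0.1, reject H₀.
There is sufficient evidence to reject the null hypothesis; the result is statistically significant at the 0.1 level.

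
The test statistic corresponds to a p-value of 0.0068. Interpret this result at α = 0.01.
Since p = 0.0068 < α = 0.01, reject H₀.
There is sufficient evidence to reject the null hypothesis; the result is statistically significant at the 0.01 level.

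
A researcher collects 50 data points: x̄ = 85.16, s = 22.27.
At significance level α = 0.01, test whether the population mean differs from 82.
One-sample t-test:
H₀: μ = 82
H₁: μ ≠ 82
df = n - 1 = 49
t = (x̄ - μ₀) / (s/√n) = (85.16 - 82) / (22.27/√50) = 1.003
p-value = 0.3206

Since p-value > α = 0.01, we fail to reject H₀.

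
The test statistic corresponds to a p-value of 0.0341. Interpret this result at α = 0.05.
Since p = 0.0341 < α = 0.05, reject H₀.
There is sufficient evidence to reject the null hypothesis; the result is statistically significant at the 0.05 level.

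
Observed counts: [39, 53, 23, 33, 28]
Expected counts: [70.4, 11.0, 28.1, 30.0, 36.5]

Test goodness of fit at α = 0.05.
Chi-square goodness of fit test:
H₀: observed counts match expected distribution
H₁: observed counts differ from expected distribution
df = k - 1 = 4
χ² = Σ(O - E)²/E
   = (39 - 70.4)²/70.4 + (53 - 11.0)²/11.0 + (23 - 28.1)²/28.1 + (33 - 30.0)²/30.0 + (28 - 36.5)²/36.5
   = 14.005 + 160.364 + 0.926 + 0.300 + 1.979
   = 177.57
p-value < 0.0001

Since p-value < α = 0.05, we reject H₀.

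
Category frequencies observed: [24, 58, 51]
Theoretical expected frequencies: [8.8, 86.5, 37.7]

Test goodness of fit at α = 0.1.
Chi-square goodness of fit test:
H₀: observed counts match expected distribution
H₁: observed counts differ from expected distribution
df = k - 1 = 2
χ² = Σ(O - E)²/E
   = (24 - 8.8)²/8.8 + (58 - 86.5)²/86.5 + (51 - 37.7)²/37.7
   = 26.255 + 9.390 + 4.692
   = 40.34
p-value < 0.0001

Since p-value < α = 0.1, we reject H₀.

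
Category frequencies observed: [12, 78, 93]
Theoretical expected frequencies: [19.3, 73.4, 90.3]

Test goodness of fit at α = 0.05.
Chi-square goodness of fit test:
H₀: observed counts match expected distribution
H₁: observed counts differ from expected distribution
df = k - 1 = 2
χ² = Σ(O - E)²/E
   = (12 - 19.3)²/19.3 + (78 - 73.4)²/73.4 + (93 - 90.3)²/90.3
   = 2.761 + 0.288 + 0.081
   = 3.13
p-value = 0.2091

Since p-value > α = 0.05, we fail to reject H₀.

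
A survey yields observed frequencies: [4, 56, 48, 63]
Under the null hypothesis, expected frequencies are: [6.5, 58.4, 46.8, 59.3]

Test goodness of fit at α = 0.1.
Chi-square goodness of fit test:
H₀: observed counts match expected distribution
H₁: observed counts differ from expected distribution
df = k - 1 = 3
χ² = Σ(O - E)²/E
   = (4 - 6.5)²/6.5 + (56 - 58.4)²/58.4 + (48 - 46.8)²/46.8 + (63 - 59.3)²/59.3
   = 0.962 + 0.099 + 0.031 + 0.231
   = 1.32
p-value = 0.7240

Since p-value > α = 0.1, we fail to reject H₀.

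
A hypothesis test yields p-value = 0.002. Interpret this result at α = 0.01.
Since p = 0.002 < α = 0.01, reject H₀.
There is sufficient evidence to reject the null hypothesis; the result is statistically significant at the 0.01 level.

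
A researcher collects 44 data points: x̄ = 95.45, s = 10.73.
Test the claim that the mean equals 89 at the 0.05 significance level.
One-sample t-test:
H₀: μ = 89
H₁: μ ≠ 89
df = n - 1 = 43
t = (x̄ - μ₀) / (s/√n) = (95.45 - 89) / (10.73/√44) = 3.987
p-value = 0.0003

Since p-value < α = 0.05, we reject H₀.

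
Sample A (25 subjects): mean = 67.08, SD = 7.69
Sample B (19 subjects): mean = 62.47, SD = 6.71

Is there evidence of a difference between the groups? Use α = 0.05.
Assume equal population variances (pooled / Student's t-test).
Student's two-sample t-test (equal variances):
H₀: μ₁ = μ₂
H₁: μ₁ ≠ μ₂
df = n₁ + n₂ - 2 = 42
Pooled variance s_p² = [(n₁-1)s₁² + (n₂-1)s₂²] / (n₁ + n₂ - 2) = [(24)(7.69²) + (18)(6.71²)] / 42 = 53.0881
SE = √(s_p²(1/n₁ + 1/n₂)) = √(53.0881 × (1/25 + 1/19)) = 2.2176
t = (x̄₁ - x̄₂) / SE = (67.08 - 62.47) / 2.2176 = 4.61 / 2.2176 = 2.079
p-value = 0.0438

Since p-value < α = 0.05, we reject H₀.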